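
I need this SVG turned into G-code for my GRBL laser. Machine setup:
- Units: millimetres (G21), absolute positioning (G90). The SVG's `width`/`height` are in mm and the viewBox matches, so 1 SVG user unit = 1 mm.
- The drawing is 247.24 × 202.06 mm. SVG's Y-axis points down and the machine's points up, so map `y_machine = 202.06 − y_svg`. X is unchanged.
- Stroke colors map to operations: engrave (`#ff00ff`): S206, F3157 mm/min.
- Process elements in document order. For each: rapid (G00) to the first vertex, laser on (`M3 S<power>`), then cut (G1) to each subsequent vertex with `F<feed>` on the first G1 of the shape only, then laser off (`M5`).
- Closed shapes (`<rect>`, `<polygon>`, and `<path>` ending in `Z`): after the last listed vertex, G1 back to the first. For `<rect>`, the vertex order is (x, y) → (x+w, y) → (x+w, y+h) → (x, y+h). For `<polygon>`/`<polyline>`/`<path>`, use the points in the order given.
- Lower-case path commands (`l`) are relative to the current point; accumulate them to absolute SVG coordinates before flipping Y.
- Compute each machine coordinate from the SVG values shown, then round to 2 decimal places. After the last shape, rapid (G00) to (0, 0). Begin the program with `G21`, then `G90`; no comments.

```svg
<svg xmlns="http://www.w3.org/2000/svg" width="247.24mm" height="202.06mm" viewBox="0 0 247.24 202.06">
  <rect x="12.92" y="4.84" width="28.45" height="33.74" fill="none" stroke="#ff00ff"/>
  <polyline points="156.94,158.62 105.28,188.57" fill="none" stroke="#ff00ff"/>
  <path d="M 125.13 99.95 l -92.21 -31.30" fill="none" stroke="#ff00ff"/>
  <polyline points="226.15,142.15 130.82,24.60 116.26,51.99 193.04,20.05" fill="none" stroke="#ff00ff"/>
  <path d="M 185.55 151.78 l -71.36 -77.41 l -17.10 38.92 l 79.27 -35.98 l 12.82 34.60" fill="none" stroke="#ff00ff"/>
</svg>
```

1 u = 1 mm; y_m = 202.06 − y.

[1] `<rect>` rectangle, #ff00ff→engrave S206 F3157: (12.92,197.22) → (41.37,197.22) → (41.37,163.48) → (12.92,163.48) → (12.92,197.22) (closed)

[2] `<polyline>` line segment, #ff00ff→engrave S206 F3157: (156.94,43.44) → (105.28,13.49)

[3] `<path>` line segment, #ff00ff→engrave S206 F3157: (125.13,102.11) → (32.92,133.41)

[4] `<polyline>` open polyline, #ff00ff→engrave S206 F3157: (226.15,59.91) → (130.82,177.46) → (116.26,150.07) → (193.04,182.01)

[5] `<path>` open polyline, #ff00ff→engrave S206 F3157: (185.55,50.28) → (114.19,127.69) → (97.09,88.77) → (176.36,124.75) → (189.18,90.15)

G21
G90
G00 X12.92 Y197.22
M3 S206
G1 X41.37 Y197.22 F3157
G1 X41.37 Y163.48
G1 X12.92 Y163.48
G1 X12.92 Y197.22
M5
G00 X156.94 Y43.44
M3 S206
G1 X105.28 Y13.49 F3157
M5
G00 X125.13 Y102.11
M3 S206
G1 X32.92 Y133.41 F3157
M5
G00 X226.15 Y59.91
M3 S206
G1 X130.82 Y177.46 F3157
G1 X116.26 Y150.07
G1 X193.04 Y182.01
M5
G00 X185.55 Y50.28
M3 S206
G1 X114.19 Y127.69 F3157
G1 X97.09 Y88.77
G1 X176.36 Y124.75
G1 X189.18 Y90.15
M5
G00 X0.00 Y0.00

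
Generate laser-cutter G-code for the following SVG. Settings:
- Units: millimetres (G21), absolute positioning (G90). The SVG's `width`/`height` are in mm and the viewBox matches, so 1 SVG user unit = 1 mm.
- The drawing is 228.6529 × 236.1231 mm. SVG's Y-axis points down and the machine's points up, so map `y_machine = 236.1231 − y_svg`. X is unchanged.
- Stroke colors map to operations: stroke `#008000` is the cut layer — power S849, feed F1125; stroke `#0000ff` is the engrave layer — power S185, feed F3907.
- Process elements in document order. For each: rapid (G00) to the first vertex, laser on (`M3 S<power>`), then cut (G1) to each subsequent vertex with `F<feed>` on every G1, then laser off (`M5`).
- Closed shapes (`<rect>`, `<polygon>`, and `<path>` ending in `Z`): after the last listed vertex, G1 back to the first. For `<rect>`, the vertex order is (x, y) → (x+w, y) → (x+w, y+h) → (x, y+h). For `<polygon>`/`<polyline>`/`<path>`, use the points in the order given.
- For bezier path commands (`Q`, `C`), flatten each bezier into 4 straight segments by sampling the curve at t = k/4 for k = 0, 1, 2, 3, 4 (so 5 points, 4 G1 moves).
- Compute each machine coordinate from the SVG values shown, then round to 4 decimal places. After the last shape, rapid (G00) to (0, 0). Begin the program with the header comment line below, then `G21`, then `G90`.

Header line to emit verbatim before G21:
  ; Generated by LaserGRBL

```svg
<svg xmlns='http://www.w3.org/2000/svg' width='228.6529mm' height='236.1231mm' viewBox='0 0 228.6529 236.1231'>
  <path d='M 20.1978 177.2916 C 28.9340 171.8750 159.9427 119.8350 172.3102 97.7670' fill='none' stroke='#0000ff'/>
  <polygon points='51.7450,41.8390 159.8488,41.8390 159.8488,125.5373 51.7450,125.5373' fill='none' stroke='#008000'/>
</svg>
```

viewBox `0 0 228.6529 236.1231` with mm width/height → 1 unit = 1 mm. Flip: y_m = 236.1231 − y_svg.

**Shape 1** — `<path>` cubic bezier, stroke `#0000ff` → engrave (S185, F3907). Control points (SVG): P0=(20.1978,177.2916), P1=(28.9340,171.8750), P2=(159.9427,119.8350), P3=(172.3102,97.7670); sampled at t=k/4. Machine vertices: (20.1978,58.8315) → (45.9118,70.4390) → (94.8923,92.3495) → (144.5536,117.3822) → (172.3102,138.3561). Open path.

**Shape 2** — `<polygon>` rectangle, stroke `#008000` → cut (S849, F1125). Machine vertices: (51.7450,194.2841) → (159.8488,194.2841) → (159.8488,110.5858) → (51.7450,110.5858) → (51.7450,194.2841). Closed: final G1 returns to the first vertex.

; Generated by LaserGRBL
G21
G90
G00 X20.1978 Y58.8315
M3 S185
G1 X45.9118 Y70.4390 F3907
G1 X94.8923 Y92.3495 F3907
G1 X144.5536 Y117.3822 F3907
G1 X172.3102 Y138.3561 F3907
M5
G00 X51.7450 Y194.2841
M3 S849
G1 X159.8488 Y194.2841 F1125
G1 X159.8488 Y110.5858 F1125
G1 X51.7450 Y110.5858 F1125
G1 X51.7450 Y194.2841 F1125
M5
G00 X0.0000 Y0.0000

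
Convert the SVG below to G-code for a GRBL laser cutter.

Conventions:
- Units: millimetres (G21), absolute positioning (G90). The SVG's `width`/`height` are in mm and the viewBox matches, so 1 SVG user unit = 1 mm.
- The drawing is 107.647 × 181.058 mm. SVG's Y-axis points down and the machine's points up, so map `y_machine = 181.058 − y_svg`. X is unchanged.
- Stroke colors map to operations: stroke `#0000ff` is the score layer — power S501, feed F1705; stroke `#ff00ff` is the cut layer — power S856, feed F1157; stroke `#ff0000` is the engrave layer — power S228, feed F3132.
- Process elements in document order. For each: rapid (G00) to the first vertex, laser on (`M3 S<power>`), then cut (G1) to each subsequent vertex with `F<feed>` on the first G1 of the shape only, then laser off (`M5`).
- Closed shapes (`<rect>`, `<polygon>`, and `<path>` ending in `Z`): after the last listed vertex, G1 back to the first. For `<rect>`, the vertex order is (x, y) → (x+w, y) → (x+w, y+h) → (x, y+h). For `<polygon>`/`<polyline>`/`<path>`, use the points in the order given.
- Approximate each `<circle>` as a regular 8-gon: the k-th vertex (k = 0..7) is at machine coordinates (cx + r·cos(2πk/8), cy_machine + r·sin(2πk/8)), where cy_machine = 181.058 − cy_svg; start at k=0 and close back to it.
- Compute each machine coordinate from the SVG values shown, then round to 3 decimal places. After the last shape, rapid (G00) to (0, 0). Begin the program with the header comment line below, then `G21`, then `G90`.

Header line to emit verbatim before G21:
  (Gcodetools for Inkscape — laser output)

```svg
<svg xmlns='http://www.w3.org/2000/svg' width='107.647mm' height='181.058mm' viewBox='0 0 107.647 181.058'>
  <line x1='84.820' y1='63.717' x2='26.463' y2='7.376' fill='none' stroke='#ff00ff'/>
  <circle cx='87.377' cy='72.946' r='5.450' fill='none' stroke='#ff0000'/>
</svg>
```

(Gcodetools for Inkscape — laser output)
G21
G90
G00 X84.820 Y117.341
M3 S856
G1 X26.463 Y173.682 F1157
M5
G00 X92.827 Y108.112
M3 S228
G1 X91.231 Y111.966 F3132
G1 X87.377 Y113.562
G1 X83.523 Y111.966
G1 X81.927 Y108.112
G1 X83.523 Y104.258
G1 X87.377 Y102.662
G1 X91.231 Y104.258
G1 X92.827 Y108.112
M5
G00 X0.000 Y0.000

Since the viewBox matches the mm dimensions, user units are millimetres directly. The only transform is the Y-flip y_m = 181.058 − y_svg.

Shape 1 is a line segment drawn with `<line>`. Its stroke #ff00ff means cut at S856, F1157. After flipping Y the toolpath is (84.820,117.341) → (26.463,173.682).

Shape 2 is a circle drawn with `<circle>`. Its stroke #ff0000 means engrave at S228, F3132. After flipping Y the toolpath is (92.827,108.112) → (91.231,111.966) → (87.377,113.562) → (83.523,111.966) → (81.927,108.112) → (83.523,104.258) → (87.377,102.662) → (91.231,104.258) → (92.827,108.112), returning to the start.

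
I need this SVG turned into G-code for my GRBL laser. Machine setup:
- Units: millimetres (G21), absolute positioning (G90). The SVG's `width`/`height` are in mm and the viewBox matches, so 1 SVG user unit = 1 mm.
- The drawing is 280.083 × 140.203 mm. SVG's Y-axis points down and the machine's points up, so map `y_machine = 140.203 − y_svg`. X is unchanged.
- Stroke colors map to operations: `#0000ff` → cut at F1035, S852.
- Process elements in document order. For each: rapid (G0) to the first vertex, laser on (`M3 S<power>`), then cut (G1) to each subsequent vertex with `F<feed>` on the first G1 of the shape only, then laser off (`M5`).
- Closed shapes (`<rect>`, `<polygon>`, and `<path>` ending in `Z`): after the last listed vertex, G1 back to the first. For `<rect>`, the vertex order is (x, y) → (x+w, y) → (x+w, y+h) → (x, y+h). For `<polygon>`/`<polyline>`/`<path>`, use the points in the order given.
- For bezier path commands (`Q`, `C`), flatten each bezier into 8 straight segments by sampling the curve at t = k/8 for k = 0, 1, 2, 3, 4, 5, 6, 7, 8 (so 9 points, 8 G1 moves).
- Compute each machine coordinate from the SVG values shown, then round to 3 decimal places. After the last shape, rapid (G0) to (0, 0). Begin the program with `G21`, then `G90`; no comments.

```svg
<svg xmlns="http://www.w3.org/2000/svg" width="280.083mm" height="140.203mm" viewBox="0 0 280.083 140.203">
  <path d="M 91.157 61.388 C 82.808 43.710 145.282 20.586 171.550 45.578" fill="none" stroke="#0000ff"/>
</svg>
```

G21
G90
G0 X91.157 Y78.815
M3 S852
G1 X91.137 Y85.595 F1035
G1 X96.502 Y92.258
G1 X105.999 Y98.176
G1 X118.372 Y102.721
G1 X132.368 Y105.267
G1 X146.733 Y105.184
G1 X160.211 Y101.846
G1 X171.550 Y94.625
M5
G0 X0.000 Y0.000

viewBox `0 0 280.083 140.203` with mm width/height → 1 unit = 1 mm. Flip: y_m = 140.203 − y_svg.

**Shape 1** — `<path>` cubic bezier, stroke `#0000ff` → cut (S852, F1035). Control points (SVG): P0=(91.157,61.388), P1=(82.808,43.710), P2=(145.282,20.586), P3=(171.550,45.578); sampled at t=k/8. Machine vertices: (91.157,78.815) → (91.137,85.595) → (96.502,92.258) → (105.999,98.176) → (118.372,102.721) → (132.368,105.267) → (146.733,105.184) → (160.211,101.846) → (171.550,94.625). Open path.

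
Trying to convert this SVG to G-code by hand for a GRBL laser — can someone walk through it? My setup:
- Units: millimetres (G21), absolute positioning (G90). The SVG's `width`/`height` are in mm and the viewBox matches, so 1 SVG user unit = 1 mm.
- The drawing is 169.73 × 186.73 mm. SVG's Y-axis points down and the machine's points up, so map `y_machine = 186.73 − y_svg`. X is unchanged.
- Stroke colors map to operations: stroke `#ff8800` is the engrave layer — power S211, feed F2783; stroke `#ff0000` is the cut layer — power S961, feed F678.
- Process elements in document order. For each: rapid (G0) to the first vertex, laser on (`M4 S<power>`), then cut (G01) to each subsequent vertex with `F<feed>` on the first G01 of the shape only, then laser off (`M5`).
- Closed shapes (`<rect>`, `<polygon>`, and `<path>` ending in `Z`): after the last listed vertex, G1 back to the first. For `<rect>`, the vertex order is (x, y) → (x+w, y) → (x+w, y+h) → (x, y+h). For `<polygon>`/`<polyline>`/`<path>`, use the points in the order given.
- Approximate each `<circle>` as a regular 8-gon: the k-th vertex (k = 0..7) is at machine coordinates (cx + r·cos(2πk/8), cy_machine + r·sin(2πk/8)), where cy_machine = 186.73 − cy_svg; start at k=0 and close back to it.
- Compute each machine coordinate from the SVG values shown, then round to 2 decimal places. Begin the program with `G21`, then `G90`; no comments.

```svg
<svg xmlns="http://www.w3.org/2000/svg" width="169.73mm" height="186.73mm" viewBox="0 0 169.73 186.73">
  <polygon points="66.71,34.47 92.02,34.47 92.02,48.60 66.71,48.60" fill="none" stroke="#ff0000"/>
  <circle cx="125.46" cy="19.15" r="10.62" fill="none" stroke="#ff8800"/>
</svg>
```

viewBox `0 0 169.73 186.73` with mm width/height → 1 unit = 1 mm. Flip: y_m = 186.73 − y_svg.

**Shape 1** — `<polygon>` rectangle, stroke `#ff0000` → cut (S961, F678). Machine vertices: (66.71,152.26) → (92.02,152.26) → (92.02,138.13) → (66.71,138.13) → (66.71,152.26). Closed: final G1 returns to the first vertex.

**Shape 2** — `<circle>` circle, stroke `#ff8800` → engrave (S211, F2783). Machine vertices: (136.08,167.58) → (132.97,175.09) → (125.46,178.20) → (117.95,175.09) → (114.84,167.58) → (117.95,160.07) → (125.46,156.96) → (132.97,160.07) → (136.08,167.58). Closed: final G1 returns to the first vertex.

G21
G90
G0 X66.71 Y152.26
M4 S961
G01 X92.02 Y152.26 F678
G01 X92.02 Y138.13
G01 X66.71 Y138.13
G01 X66.71 Y152.26
M5
G0 X136.08 Y167.58
M4 S211
G01 X132.97 Y175.09 F2783
G01 X125.46 Y178.20
G01 X117.95 Y175.09
G01 X114.84 Y167.58
G01 X117.95 Y160.07
G01 X125.46 Y156.96
G01 X132.97 Y160.07
G01 X136.08 Y167.58
M5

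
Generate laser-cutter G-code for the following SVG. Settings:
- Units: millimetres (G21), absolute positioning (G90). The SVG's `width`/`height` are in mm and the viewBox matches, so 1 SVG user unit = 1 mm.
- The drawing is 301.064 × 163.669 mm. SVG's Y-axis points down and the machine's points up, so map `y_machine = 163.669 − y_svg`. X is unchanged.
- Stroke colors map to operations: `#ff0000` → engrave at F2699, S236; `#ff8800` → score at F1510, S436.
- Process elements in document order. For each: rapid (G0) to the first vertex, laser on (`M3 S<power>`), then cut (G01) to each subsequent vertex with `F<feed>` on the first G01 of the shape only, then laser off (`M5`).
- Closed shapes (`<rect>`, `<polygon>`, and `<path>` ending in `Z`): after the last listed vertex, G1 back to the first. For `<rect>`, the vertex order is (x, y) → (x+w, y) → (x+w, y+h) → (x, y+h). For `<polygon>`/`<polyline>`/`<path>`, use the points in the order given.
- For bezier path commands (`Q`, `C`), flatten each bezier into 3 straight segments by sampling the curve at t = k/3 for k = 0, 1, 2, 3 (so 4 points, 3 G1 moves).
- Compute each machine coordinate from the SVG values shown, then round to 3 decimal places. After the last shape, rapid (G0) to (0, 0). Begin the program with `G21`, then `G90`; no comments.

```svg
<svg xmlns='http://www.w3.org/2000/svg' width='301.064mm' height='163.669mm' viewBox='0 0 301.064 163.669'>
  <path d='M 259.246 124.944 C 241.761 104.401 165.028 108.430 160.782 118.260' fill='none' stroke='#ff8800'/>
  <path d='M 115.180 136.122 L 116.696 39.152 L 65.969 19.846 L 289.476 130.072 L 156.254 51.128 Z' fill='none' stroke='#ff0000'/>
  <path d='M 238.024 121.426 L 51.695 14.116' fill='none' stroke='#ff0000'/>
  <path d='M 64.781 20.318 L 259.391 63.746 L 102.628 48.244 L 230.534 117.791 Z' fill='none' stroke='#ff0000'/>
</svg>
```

G21
G90
G0 X259.246 Y38.725
M3 S436
G01 X226.891 Y51.773 F1510
G01 X184.311 Y52.610
G01 X160.782 Y45.409
M5
G0 X115.180 Y27.547
M3 S236
G01 X116.696 Y124.517 F2699
G01 X65.969 Y143.823
G01 X289.476 Y33.597
G01 X156.254 Y112.541
G01 X115.180 Y27.547
M5
G0 X238.024 Y42.243
M3 S236
G01 X51.695 Y149.553 F2699
M5
G0 X64.781 Y143.351
M3 S236
G01 X259.391 Y99.923 F2699
G01 X102.628 Y115.425
G01 X230.534 Y45.878
G01 X64.781 Y143.351
M5
G0 X0.000 Y0.000

Since the viewBox matches the mm dimensions, user units are millimetres directly. The only transform is the Y-flip y_m = 163.669 − y_svg.

Shape 1 is a cubic bezier drawn with `<path>`. Its stroke #ff8800 means score at S436, F1510. After flipping Y the toolpath is (259.246,38.725) → (226.891,51.773) → (184.311,52.610) → (160.782,45.409).

Shape 2 is a closed polygon drawn with `<path>`. Its stroke #ff0000 means engrave at S236, F2699. After flipping Y the toolpath is (115.180,27.547) → (116.696,124.517) → (65.969,143.823) → (289.476,33.597) → (156.254,112.541) → (115.180,27.547), returning to the start.

Shape 3 is a line segment drawn with `<path>`. Its stroke #ff0000 means engrave at S236, F2699. After flipping Y the toolpath is (238.024,42.243) → (51.695,149.553).

Shape 4 is a closed polygon drawn with `<path>`. Its stroke #ff0000 means engrave at S236, F2699. After flipping Y the toolpath is (64.781,143.351) → (259.391,99.923) → (102.628,115.425) → (230.534,45.878) → (64.781,143.351), returning to the start.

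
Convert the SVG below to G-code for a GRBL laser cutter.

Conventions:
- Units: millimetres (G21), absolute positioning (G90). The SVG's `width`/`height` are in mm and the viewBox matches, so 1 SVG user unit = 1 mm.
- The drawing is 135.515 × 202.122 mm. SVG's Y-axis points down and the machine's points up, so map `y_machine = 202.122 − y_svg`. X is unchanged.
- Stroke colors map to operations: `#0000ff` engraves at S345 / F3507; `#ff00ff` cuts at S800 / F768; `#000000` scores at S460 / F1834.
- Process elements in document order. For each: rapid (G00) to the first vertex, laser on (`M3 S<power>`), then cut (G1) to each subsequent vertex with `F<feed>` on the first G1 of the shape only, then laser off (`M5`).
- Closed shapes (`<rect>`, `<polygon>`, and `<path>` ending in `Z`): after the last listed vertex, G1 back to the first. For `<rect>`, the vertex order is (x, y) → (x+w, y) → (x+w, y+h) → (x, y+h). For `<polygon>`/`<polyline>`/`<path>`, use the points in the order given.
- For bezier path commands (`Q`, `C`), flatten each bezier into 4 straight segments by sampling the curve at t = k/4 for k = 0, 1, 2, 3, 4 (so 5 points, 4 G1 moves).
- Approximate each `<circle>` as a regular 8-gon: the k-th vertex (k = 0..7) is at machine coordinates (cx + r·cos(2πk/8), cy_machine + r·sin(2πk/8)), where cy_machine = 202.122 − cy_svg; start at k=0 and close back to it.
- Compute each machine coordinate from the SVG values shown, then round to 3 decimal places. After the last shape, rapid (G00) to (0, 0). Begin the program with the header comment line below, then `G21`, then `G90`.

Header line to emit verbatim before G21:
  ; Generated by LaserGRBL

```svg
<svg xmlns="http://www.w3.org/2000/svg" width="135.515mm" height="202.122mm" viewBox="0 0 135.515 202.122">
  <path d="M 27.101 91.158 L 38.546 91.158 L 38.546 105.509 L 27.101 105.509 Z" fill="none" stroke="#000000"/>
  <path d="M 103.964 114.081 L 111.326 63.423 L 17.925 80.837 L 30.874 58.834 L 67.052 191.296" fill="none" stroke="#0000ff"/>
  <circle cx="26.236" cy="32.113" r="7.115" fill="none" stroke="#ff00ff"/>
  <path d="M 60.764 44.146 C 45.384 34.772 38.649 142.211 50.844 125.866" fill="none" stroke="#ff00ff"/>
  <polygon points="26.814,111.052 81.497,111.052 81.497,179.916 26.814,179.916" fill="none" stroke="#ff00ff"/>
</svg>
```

Since the viewBox matches the mm dimensions, user units are millimetres directly. The only transform is the Y-flip y_m = 202.122 − y_svg.

Shape 1 is a rectangle drawn with `<path>`. Its stroke #000000 means score at S460, F1834. After flipping Y the toolpath is (27.101,110.964) → (38.546,110.964) → (38.546,96.613) → (27.101,96.613) → (27.101,110.964), returning to the start.

Shape 2 is a open polyline drawn with `<path>`. Its stroke #0000ff means engrave at S345, F3507. After flipping Y the toolpath is (103.964,88.041) → (111.326,138.699) → (17.925,121.285) → (30.874,143.288) → (67.052,10.826).

Shape 3 is a circle drawn with `<circle>`. Its stroke #ff00ff means cut at S800, F768. After flipping Y the toolpath is (33.351,170.009) → (31.267,175.040) → (26.236,177.124) → (21.205,175.040) → (19.121,170.009) → (21.205,164.978) → (26.236,162.894) → (31.267,164.978) → (33.351,170.009), returning to the start.

Shape 4 is a cubic bezier drawn with `<path>`. Its stroke #ff00ff means cut at S800, F768. After flipping Y the toolpath is (60.764,157.976) → (51.011,146.863) → (45.463,114.502) → (45.086,83.447) → (50.844,76.256).

Shape 5 is a rectangle drawn with `<polygon>`. Its stroke #ff00ff means cut at S800, F768. After flipping Y the toolpath is (26.814,91.070) → (81.497,91.070) → (81.497,22.206) → (26.814,22.206) → (26.814,91.070), returning to the start.

; Generated by LaserGRBL
G21
G90
G00 X27.101 Y110.964
M3 S460
G1 X38.546 Y110.964 F1834
G1 X38.546 Y96.613
G1 X27.101 Y96.613
G1 X27.101 Y110.964
M5
G00 X103.964 Y88.041
M3 S345
G1 X111.326 Y138.699 F3507
G1 X17.925 Y121.285
G1 X30.874 Y143.288
G1 X67.052 Y10.826
M5
G00 X33.351 Y170.009
M3 S800
G1 X31.267 Y175.040 F768
G1 X26.236 Y177.124
G1 X21.205 Y175.040
G1 X19.121 Y170.009
G1 X21.205 Y164.978
G1 X26.236 Y162.894
G1 X31.267 Y164.978
G1 X33.351 Y170.009
M5
G00 X60.764 Y157.976
M3 S800
G1 X51.011 Y146.863 F768
G1 X45.463 Y114.502
G1 X45.086 Y83.447
G1 X50.844 Y76.256
M5
G00 X26.814 Y91.070
M3 S800
G1 X81.497 Y91.070 F768
G1 X81.497 Y22.206
G1 X26.814 Y22.206
G1 X26.814 Y91.070
M5
G00 X0.000 Y0.000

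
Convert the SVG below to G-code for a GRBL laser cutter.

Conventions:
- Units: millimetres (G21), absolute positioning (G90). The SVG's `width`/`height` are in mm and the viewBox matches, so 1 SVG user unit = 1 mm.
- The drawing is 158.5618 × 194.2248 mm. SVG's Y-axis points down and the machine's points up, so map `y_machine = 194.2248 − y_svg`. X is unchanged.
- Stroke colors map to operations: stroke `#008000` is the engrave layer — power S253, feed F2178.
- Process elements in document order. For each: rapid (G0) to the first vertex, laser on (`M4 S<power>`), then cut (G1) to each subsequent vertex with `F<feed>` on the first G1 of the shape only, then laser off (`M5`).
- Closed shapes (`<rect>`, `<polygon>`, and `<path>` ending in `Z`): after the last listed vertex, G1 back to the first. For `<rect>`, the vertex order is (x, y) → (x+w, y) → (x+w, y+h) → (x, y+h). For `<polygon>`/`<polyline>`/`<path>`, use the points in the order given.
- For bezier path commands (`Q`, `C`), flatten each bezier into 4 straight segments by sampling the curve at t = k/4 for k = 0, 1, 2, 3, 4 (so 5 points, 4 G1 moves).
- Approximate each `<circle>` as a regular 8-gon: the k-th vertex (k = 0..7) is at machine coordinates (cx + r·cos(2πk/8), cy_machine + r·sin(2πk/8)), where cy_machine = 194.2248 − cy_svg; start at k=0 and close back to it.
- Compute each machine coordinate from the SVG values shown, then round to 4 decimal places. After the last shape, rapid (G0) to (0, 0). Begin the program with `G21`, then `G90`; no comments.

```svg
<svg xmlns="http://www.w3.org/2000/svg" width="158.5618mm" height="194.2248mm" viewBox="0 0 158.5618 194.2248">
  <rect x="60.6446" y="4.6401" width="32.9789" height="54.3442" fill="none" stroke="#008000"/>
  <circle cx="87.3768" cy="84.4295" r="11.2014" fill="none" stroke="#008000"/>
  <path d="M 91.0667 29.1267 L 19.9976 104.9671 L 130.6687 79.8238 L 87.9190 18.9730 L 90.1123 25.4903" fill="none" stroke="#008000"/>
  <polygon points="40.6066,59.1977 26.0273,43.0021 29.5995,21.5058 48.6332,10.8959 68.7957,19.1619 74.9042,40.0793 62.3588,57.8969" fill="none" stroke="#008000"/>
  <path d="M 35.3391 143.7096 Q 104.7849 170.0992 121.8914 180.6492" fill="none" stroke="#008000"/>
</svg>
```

viewBox `0 0 158.5618 194.2248` with mm width/height → 1 unit = 1 mm. Flip: y_m = 194.2248 − y_svg.

**Shape 1** — `<rect>` rectangle, stroke `#008000` → engrave (S253, F2178). Machine vertices: (60.6446,189.5847) → (93.6235,189.5847) → (93.6235,135.2405) → (60.6446,135.2405) → (60.6446,189.5847). Closed: final G1 returns to the first vertex.

**Shape 2** — `<circle>` circle, stroke `#008000` → engrave (S253, F2178). Machine vertices: (98.5782,109.7953) → (95.2974,117.7159) → (87.3768,120.9967) → (79.4562,117.7159) → (76.1754,109.7953) → (79.4562,101.8747) → (87.3768,98.5939) → (95.2974,101.8747) → (98.5782,109.7953). Closed: final G1 returns to the first vertex.

**Shape 3** — `<path>` open polyline, stroke `#008000` → engrave (S253, F2178). Machine vertices: (91.0667,165.0981) → (19.9976,89.2577) → (130.6687,114.4010) → (87.9190,175.2518) → (90.1123,168.7345). Open path.

**Shape 4** — `<polygon>` regular polygon, stroke `#008000` → engrave (S253, F2178). Machine vertices: (40.6066,135.0271) → (26.0273,151.2227) → (29.5995,172.7190) → (48.6332,183.3289) → (68.7957,175.0629) → (74.9042,154.1455) → (62.3588,136.3279) → (40.6066,135.0271). Closed: final G1 returns to the first vertex.

**Shape 5** — `<path>` quadratic bezier, stroke `#008000` → engrave (S253, F2178). Control points (SVG): P0=(35.3391,143.7096), P1=(104.7849,170.0992), P2=(121.8914,180.6492); sampled at t=k/4. Machine vertices: (35.3391,50.5152) → (66.7908,38.3104) → (91.7001,28.0855) → (110.0669,19.8406) → (121.8914,13.5756). Open path.

G21
G90
G0 X60.6446 Y189.5847
M4 S253
G1 X93.6235 Y189.5847 F2178
G1 X93.6235 Y135.2405
G1 X60.6446 Y135.2405
G1 X60.6446 Y189.5847
M5
G0 X98.5782 Y109.7953
M4 S253
G1 X95.2974 Y117.7159 F2178
G1 X87.3768 Y120.9967
G1 X79.4562 Y117.7159
G1 X76.1754 Y109.7953
G1 X79.4562 Y101.8747
G1 X87.3768 Y98.5939
G1 X95.2974 Y101.8747
G1 X98.5782 Y109.7953
M5
G0 X91.0667 Y165.0981
M4 S253
G1 X19.9976 Y89.2577 F2178
G1 X130.6687 Y114.4010
G1 X87.9190 Y175.2518
G1 X90.1123 Y168.7345
M5
G0 X40.6066 Y135.0271
M4 S253
G1 X26.0273 Y151.2227 F2178
G1 X29.5995 Y172.7190
G1 X48.6332 Y183.3289
G1 X68.7957 Y175.0629
G1 X74.9042 Y154.1455
G1 X62.3588 Y136.3279
G1 X40.6066 Y135.0271
M5
G0 X35.3391 Y50.5152
M4 S253
G1 X66.7908 Y38.3104 F2178
G1 X91.7001 Y28.0855
G1 X110.0669 Y19.8406
G1 X121.8914 Y13.5756
M5
G0 X0.0000 Y0.0000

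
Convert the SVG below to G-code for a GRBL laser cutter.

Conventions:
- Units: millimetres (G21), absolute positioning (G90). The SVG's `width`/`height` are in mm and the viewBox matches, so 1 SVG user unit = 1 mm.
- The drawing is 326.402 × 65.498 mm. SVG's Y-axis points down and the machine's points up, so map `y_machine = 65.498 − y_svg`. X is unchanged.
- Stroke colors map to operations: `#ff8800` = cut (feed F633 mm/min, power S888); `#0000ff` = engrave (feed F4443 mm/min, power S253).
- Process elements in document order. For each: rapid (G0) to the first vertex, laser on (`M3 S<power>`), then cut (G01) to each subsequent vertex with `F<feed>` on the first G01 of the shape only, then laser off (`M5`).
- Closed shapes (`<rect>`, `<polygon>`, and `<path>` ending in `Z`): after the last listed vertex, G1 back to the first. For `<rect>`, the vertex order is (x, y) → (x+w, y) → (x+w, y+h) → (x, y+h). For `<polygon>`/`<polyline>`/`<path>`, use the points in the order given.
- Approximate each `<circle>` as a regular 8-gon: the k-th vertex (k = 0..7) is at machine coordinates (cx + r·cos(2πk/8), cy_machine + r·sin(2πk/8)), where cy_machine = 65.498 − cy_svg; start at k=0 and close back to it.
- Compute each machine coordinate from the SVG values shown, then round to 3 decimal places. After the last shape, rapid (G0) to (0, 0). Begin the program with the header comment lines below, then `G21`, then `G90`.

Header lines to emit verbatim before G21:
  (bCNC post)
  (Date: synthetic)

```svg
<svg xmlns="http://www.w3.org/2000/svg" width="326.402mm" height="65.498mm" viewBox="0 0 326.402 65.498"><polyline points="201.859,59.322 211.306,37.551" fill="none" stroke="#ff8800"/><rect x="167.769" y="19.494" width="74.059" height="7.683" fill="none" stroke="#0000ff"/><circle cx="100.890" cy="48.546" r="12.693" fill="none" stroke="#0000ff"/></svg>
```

Since the viewBox matches the mm dimensions, user units are millimetres directly. The only transform is the Y-flip y_m = 65.498 − y_svg.

Shape 1 is a line segment drawn with `<polyline>`. Its stroke #ff8800 means cut at S888, F633. After flipping Y the toolpath is (201.859,6.176) → (211.306,27.947).

Shape 2 is a rectangle drawn with `<rect>`. Its stroke #0000ff means engrave at S253, F4443. After flipping Y the toolpath is (167.769,46.004) → (241.828,46.004) → (241.828,38.321) → (167.769,38.321) → (167.769,46.004), returning to the start.

Shape 3 is a circle drawn with `<circle>`. Its stroke #0000ff means engrave at S253, F4443. After flipping Y the toolpath is (113.583,16.952) → (109.865,25.927) → (100.890,29.645) → (91.915,25.927) → (88.197,16.952) → (91.915,7.977) → (100.890,4.259) → (109.865,7.977) → (113.583,16.952), returning to the start.

(bCNC post)
(Date: synthetic)
G21
G90
G0 X201.859 Y6.176
M3 S888
G01 X211.306 Y27.947 F633
M5
G0 X167.769 Y46.004
M3 S253
G01 X241.828 Y46.004 F4443
G01 X241.828 Y38.321
G01 X167.769 Y38.321
G01 X167.769 Y46.004
M5
G0 X113.583 Y16.952
M3 S253
G01 X109.865 Y25.927 F4443
G01 X100.890 Y29.645
G01 X91.915 Y25.927
G01 X88.197 Y16.952
G01 X91.915 Y7.977
G01 X100.890 Y4.259
G01 X109.865 Y7.977
G01 X113.583 Y16.952
M5
G0 X0.000 Y0.000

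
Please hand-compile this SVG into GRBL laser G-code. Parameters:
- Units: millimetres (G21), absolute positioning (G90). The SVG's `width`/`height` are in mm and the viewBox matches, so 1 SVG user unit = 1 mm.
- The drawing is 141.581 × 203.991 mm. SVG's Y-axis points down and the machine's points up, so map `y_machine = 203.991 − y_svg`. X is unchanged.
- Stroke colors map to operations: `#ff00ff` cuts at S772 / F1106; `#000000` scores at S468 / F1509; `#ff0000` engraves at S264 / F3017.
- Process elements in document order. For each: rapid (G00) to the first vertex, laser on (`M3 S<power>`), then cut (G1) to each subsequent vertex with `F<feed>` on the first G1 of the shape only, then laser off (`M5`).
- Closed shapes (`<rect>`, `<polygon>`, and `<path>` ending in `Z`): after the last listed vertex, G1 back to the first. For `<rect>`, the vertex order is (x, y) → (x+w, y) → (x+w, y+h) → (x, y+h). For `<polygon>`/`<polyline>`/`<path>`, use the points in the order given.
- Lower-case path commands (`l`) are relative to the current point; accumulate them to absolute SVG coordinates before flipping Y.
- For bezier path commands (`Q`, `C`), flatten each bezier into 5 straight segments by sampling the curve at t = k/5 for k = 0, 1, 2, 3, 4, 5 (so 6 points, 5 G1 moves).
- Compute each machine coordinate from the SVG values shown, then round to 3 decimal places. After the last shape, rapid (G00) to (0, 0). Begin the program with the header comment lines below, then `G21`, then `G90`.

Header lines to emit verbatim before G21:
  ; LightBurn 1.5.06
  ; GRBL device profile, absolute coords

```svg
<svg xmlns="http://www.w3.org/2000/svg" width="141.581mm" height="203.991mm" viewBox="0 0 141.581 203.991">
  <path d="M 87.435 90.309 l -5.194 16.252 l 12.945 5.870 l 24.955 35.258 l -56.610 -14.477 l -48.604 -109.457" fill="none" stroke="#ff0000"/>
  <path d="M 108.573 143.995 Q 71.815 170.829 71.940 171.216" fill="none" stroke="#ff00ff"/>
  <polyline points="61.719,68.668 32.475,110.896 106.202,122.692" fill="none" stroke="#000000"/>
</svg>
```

Since the viewBox matches the mm dimensions, user units are millimetres directly. The only transform is the Y-flip y_m = 203.991 − y_svg.

Shape 1 is a open polyline drawn with `<path>`. Its stroke #ff0000 means engrave at S264, F3017. After flipping Y the toolpath is (87.435,113.682) → (82.241,97.430) → (95.186,91.560) → (120.141,56.302) → (63.531,70.779) → (14.927,180.236).

Shape 2 is a quadratic bezier drawn with `<path>`. Its stroke #ff00ff means cut at S772, F1106. After flipping Y the toolpath is (108.573,59.996) → (95.345,50.320) → (85.068,42.760) → (77.741,37.316) → (73.365,33.988) → (71.940,32.775).

Shape 3 is a open polyline drawn with `<polyline>`. Its stroke #000000 means score at S468, F1509. After flipping Y the toolpath is (61.719,135.323) → (32.475,93.095) → (106.202,81.299).

; LightBurn 1.5.06
; GRBL device profile, absolute coords
G21
G90
G00 X87.435 Y113.682
M3 S264
G1 X82.241 Y97.430 F3017
G1 X95.186 Y91.560
G1 X120.141 Y56.302
G1 X63.531 Y70.779
G1 X14.927 Y180.236
M5
G00 X108.573 Y59.996
M3 S772
G1 X95.345 Y50.320 F1106
G1 X85.068 Y42.760
G1 X77.741 Y37.316
G1 X73.365 Y33.988
G1 X71.940 Y32.775
M5
G00 X61.719 Y135.323
M3 S468
G1 X32.475 Y93.095 F1509
G1 X106.202 Y81.299
M5
G00 X0.000 Y0.000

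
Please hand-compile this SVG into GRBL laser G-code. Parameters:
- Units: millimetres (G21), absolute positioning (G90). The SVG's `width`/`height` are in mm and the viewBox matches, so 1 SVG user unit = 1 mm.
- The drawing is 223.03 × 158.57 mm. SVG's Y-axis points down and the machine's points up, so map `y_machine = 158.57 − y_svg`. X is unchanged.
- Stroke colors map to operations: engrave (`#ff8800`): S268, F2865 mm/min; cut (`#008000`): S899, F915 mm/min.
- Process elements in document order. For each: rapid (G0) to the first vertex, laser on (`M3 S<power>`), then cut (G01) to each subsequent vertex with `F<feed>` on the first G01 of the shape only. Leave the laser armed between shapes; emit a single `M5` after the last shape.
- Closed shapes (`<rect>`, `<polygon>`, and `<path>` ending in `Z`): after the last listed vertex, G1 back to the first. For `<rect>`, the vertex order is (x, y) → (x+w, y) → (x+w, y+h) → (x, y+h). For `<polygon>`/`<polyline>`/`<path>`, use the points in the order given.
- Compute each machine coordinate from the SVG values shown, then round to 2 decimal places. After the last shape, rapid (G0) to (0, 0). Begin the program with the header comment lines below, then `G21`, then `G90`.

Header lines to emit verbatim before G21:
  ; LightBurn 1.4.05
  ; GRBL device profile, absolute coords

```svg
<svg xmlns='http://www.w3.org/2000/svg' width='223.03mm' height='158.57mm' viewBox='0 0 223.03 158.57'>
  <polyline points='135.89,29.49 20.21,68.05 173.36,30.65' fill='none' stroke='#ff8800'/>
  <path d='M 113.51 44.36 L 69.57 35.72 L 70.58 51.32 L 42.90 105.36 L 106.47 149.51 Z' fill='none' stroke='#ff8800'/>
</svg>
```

1 u = 1 mm; y_m = 158.57 − y.

[1] `<polyline>` open polyline, #ff8800→engrave S268 F2865: (135.89,129.08) → (20.21,90.52) → (173.36,127.92)

[2] `<path>` closed polygon, #ff8800→engrave S268 F2865: (113.51,114.21) → (69.57,122.85) → (70.58,107.25) → (42.90,53.21) → (106.47,9.06) → (113.51,114.21) (closed)

; LightBurn 1.4.05
; GRBL device profile, absolute coords
G21
G90
G0 X135.89 Y129.08
M3 S268
G01 X20.21 Y90.52 F2865
G01 X173.36 Y127.92
G0 X113.51 Y114.21
M3 S268
G01 X69.57 Y122.85 F2865
G01 X70.58 Y107.25
G01 X42.90 Y53.21
G01 X106.47 Y9.06
G01 X113.51 Y114.21
M5
G0 X0.00 Y0.00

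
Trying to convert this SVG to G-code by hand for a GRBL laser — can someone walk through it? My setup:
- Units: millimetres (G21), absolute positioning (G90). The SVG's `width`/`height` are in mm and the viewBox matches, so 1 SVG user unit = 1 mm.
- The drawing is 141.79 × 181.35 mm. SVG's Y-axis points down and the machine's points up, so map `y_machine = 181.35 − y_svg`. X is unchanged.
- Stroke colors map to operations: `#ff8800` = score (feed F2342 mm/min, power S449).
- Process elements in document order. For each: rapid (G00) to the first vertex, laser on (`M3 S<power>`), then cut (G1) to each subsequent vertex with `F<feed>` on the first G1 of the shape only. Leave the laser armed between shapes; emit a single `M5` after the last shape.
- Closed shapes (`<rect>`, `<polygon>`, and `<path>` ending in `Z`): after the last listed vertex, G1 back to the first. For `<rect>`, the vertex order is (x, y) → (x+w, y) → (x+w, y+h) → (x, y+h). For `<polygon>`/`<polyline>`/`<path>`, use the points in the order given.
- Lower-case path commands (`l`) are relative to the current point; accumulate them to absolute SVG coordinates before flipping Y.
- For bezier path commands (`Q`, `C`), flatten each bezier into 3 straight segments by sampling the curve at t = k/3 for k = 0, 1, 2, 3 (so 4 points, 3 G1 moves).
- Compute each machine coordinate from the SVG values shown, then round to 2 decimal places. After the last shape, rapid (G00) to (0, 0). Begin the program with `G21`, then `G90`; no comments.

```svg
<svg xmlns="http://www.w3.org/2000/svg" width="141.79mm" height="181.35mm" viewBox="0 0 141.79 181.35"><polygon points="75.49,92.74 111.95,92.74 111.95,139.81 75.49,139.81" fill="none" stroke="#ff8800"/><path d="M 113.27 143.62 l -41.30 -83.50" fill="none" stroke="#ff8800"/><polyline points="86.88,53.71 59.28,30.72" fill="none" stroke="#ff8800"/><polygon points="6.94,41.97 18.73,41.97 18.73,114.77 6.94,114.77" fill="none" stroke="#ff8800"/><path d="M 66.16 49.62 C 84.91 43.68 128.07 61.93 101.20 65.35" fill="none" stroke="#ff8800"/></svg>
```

G21
G90
G00 X75.49 Y88.61
M3 S449
G1 X111.95 Y88.61 F2342
G1 X111.95 Y41.54
G1 X75.49 Y41.54
G1 X75.49 Y88.61
G00 X113.27 Y37.73
M3 S449
G1 X71.97 Y121.23 F2342
G00 X86.88 Y127.64
M3 S449
G1 X59.28 Y150.63 F2342
G00 X6.94 Y139.38
M3 S449
G1 X18.73 Y139.38 F2342
G1 X18.73 Y66.58
G1 X6.94 Y66.58
G1 X6.94 Y139.38
G00 X66.16 Y131.73
M3 S449
G1 X89.55 Y131.05 F2342
G1 X108.22 Y122.92
G1 X101.20 Y116.00
M5
G00 X0.00 Y0.00

1 u = 1 mm; y_m = 181.35 − y.

[1] `<polygon>` rectangle, #ff8800→score S449 F2342: (75.49,88.61) → (111.95,88.61) → (111.95,41.54) → (75.49,41.54) → (75.49,88.61) (closed)

[2] `<path>` line segment, #ff8800→score S449 F2342: (113.27,37.73) → (71.97,121.23)

[3] `<polyline>` line segment, #ff8800→score S449 F2342: (86.88,127.64) → (59.28,150.63)

[4] `<polygon>` rectangle, #ff8800→score S449 F2342: (6.94,139.38) → (18.73,139.38) → (18.73,66.58) → (6.94,66.58) → (6.94,139.38) (closed)

[5] `<path>` cubic bezier, #ff8800→score S449 F2342: (66.16,131.73) → (89.55,131.05) → (108.22,122.92) → (101.20,116.00)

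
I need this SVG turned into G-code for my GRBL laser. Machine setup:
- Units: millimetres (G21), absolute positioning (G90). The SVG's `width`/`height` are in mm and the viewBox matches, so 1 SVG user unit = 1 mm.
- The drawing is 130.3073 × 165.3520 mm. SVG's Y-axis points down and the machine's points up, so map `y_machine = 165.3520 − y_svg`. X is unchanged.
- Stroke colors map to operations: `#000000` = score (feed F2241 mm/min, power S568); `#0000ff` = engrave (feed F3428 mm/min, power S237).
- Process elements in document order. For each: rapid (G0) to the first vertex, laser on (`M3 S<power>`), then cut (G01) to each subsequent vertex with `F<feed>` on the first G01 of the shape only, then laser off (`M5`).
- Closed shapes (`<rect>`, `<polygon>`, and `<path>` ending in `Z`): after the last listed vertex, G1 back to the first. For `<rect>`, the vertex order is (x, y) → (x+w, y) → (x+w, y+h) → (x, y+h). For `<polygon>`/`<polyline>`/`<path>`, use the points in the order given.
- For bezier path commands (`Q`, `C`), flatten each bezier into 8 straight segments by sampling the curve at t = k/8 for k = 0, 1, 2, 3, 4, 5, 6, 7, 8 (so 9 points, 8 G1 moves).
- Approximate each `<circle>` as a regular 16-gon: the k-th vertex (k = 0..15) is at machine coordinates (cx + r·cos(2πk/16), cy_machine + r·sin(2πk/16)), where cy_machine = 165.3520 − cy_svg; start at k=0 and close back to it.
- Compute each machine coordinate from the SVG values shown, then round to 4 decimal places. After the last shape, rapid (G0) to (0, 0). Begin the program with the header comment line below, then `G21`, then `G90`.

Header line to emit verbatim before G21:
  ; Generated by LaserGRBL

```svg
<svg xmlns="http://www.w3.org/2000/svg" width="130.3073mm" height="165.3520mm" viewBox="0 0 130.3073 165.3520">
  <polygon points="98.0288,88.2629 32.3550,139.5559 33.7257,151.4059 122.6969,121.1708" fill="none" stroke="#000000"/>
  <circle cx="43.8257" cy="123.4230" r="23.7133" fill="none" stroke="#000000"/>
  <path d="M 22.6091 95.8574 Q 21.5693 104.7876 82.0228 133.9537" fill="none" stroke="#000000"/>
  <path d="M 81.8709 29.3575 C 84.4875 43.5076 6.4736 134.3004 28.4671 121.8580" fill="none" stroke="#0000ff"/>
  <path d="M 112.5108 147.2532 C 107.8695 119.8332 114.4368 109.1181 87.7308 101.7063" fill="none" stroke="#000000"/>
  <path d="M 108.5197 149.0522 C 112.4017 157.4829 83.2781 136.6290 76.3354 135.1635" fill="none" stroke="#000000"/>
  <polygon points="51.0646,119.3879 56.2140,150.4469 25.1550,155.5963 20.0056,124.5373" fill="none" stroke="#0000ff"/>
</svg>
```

viewBox `0 0 130.3073 165.3520` with mm width/height → 1 unit = 1 mm. Flip: y_m = 165.3520 − y_svg.

**Shape 1** — `<polygon>` closed polygon, stroke `#000000` → score (S568, F2241). Machine vertices: (98.0288,77.0891) → (32.3550,25.7961) → (33.7257,13.9461) → (122.6969,44.1812) → (98.0288,77.0891). Closed: final G1 returns to the first vertex.

**Shape 2** — `<circle>` circle, stroke `#000000` → score (S568, F2241). Machine vertices: (67.5390,41.9290) → (65.7339,51.0037) → (60.5935,58.6968) → (52.9004,63.8372) → (43.8257,65.6423) → (34.7510,63.8372) → (27.0579,58.6968) → (21.9175,51.0037) → (20.1124,41.9290) → (21.9175,32.8543) → (27.0579,25.1612) → (34.7510,20.0208) → (43.8257,18.2157) → (52.9004,20.0208) → (60.5935,25.1612) → (65.7339,32.8543) → (67.5390,41.9290). Closed: final G1 returns to the first vertex.

**Shape 3** — `<path>` quadratic bezier, stroke `#000000` → score (S568, F2241). Control points (SVG): P0=(22.6091,95.8574), P1=(21.5693,104.7876), P2=(82.0228,133.9537); sampled at t=k/8. Machine vertices: (22.6091,69.4946) → (23.3100,66.9459) → (25.9325,63.7648) → (30.4767,59.9513) → (36.9426,55.5054) → (45.3302,50.4272) → (55.6394,44.7166) → (67.8703,38.3736) → (82.0228,31.3983). Open path.

**Shape 4** — `<path>` cubic bezier, stroke `#0000ff` → engrave (S237, F3428). Control points (SVG): P0=(81.8709,29.3575), P1=(84.4875,43.5076), P2=(6.4736,134.3004), P3=(28.4671,121.8580); sampled at t=k/8. Machine vertices: (81.8709,135.9945) → (79.4254,127.4469) → (71.5376,113.8220) → (60.3244,97.2277) → (47.9027,79.7721) → (36.3892,63.5629) → (27.9009,50.7082) → (24.5546,43.3159) → (28.4671,43.4940). Open path.

**Shape 5** — `<path>` cubic bezier, stroke `#000000` → score (S568, F2241). Control points (SVG): P0=(112.5108,147.2532), P1=(107.8695,119.8332), P2=(114.4368,109.1181), P3=(87.7308,101.7063); sampled at t=k/8. Machine vertices: (112.5108,18.0988) → (111.2088,27.6244) → (110.4364,35.7410) → (109.6722,42.6056) → (108.3951,48.3753) → (106.0836,53.2071) → (102.2166,57.2581) → (96.2727,60.6853) → (87.7308,63.6457). Open path.

**Shape 6** — `<path>` cubic bezier, stroke `#000000` → score (S568, F2241). Control points (SVG): P0=(108.5197,149.0522), P1=(112.4017,157.4829), P2=(83.2781,136.6290), P3=(76.3354,135.1635); sampled at t=k/8. Machine vertices: (108.5197,16.2998) → (108.5361,14.4159) → (106.1049,14.7071) → (101.8729,16.6030) → (96.4868,19.5331) → (90.5933,22.9271) → (84.8391,26.2146) → (79.8709,28.8252) → (76.3354,30.1885). Open path.

**Shape 7** — `<polygon>` regular polygon, stroke `#0000ff` → engrave (S237, F3428). Machine vertices: (51.0646,45.9641) → (56.2140,14.9051) → (25.1550,9.7557) → (20.0056,40.8147) → (51.0646,45.9641). Closed: final G1 returns to the first vertex.

; Generated by LaserGRBL
G21
G90
G0 X98.0288 Y77.0891
M3 S568
G01 X32.3550 Y25.7961 F2241
G01 X33.7257 Y13.9461
G01 X122.6969 Y44.1812
G01 X98.0288 Y77.0891
M5
G0 X67.5390 Y41.9290
M3 S568
G01 X65.7339 Y51.0037 F2241
G01 X60.5935 Y58.6968
G01 X52.9004 Y63.8372
G01 X43.8257 Y65.6423
G01 X34.7510 Y63.8372
G01 X27.0579 Y58.6968
G01 X21.9175 Y51.0037
G01 X20.1124 Y41.9290
G01 X21.9175 Y32.8543
G01 X27.0579 Y25.1612
G01 X34.7510 Y20.0208
G01 X43.8257 Y18.2157
G01 X52.9004 Y20.0208
G01 X60.5935 Y25.1612
G01 X65.7339 Y32.8543
G01 X67.5390 Y41.9290
M5
G0 X22.6091 Y69.4946
M3 S568
G01 X23.3100 Y66.9459 F2241
G01 X25.9325 Y63.7648
G01 X30.4767 Y59.9513
G01 X36.9426 Y55.5054
G01 X45.3302 Y50.4272
G01 X55.6394 Y44.7166
G01 X67.8703 Y38.3736
G01 X82.0228 Y31.3983
M5
G0 X81.8709 Y135.9945
M3 S237
G01 X79.4254 Y127.4469 F3428
G01 X71.5376 Y113.8220
G01 X60.3244 Y97.2277
G01 X47.9027 Y79.7721
G01 X36.3892 Y63.5629
G01 X27.9009 Y50.7082
G01 X24.5546 Y43.3159
G01 X28.4671 Y43.4940
M5
G0 X112.5108 Y18.0988
M3 S568
G01 X111.2088 Y27.6244 F2241
G01 X110.4364 Y35.7410
G01 X109.6722 Y42.6056
G01 X108.3951 Y48.3753
G01 X106.0836 Y53.2071
G01 X102.2166 Y57.2581
G01 X96.2727 Y60.6853
G01 X87.7308 Y63.6457
M5
G0 X108.5197 Y16.2998
M3 S568
G01 X108.5361 Y14.4159 F2241
G01 X106.1049 Y14.7071
G01 X101.8729 Y16.6030
G01 X96.4868 Y19.5331
G01 X90.5933 Y22.9271
G01 X84.8391 Y26.2146
G01 X79.8709 Y28.8252
G01 X76.3354 Y30.1885
M5
G0 X51.0646 Y45.9641
M3 S237
G01 X56.2140 Y14.9051 F3428
G01 X25.1550 Y9.7557
G01 X20.0056 Y40.8147
G01 X51.0646 Y45.9641
M5
G0 X0.0000 Y0.0000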